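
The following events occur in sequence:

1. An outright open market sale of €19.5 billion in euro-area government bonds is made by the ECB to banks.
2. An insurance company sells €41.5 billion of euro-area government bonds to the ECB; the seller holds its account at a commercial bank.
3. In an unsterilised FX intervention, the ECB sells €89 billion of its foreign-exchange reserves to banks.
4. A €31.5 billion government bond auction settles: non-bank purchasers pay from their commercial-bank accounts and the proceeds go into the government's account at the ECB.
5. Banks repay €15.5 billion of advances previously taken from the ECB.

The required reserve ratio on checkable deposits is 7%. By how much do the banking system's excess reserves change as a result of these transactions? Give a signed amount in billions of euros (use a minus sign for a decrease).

OMO sale (to banks) €19.5 billion: reserves −€19.5B, deposits 0.
Asset purchase (from non-banks) €41.5 billion: reserves +€41.5B, deposits +€41.5B.
FX sale €89 billion: reserves −€89B, deposits 0.
Government account inflow €31.5 billion: reserves −€31.5B, deposits −€31.5B.
Discount-window repayment €15.5 billion: reserves −€15.5B, deposits 0.
Totals: Δreserves = −€114B, Δdeposits = +€10B.
Δrequired reserves = 7% × +€10B = +€0.7B.
Δexcess reserves = Δreserves − Δrequired = −€114B − (+€0.7B) = -€114.7 billion.

-€114.7 billion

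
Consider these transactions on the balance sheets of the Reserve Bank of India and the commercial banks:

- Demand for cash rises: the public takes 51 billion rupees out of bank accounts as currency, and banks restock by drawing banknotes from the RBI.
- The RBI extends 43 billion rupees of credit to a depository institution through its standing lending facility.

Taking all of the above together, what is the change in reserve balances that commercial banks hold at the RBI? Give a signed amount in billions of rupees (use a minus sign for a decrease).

RBI balance sheet:
  Assets:      Loans to banks +43B
  Liabilities: Bank reserves −8B, Currency in circulation +51B
So the change in reserve balances that commercial banks hold at the RBI is -8 billion.

-8 billion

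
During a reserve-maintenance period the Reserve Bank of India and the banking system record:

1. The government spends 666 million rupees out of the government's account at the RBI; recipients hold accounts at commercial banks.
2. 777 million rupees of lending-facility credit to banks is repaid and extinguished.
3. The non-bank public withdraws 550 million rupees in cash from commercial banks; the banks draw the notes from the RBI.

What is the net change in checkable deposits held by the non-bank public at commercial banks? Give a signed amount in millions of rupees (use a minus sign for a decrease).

Government spending 666 million rupees: non-bank counterparties' bank balances rise → +666M.
Discount-window repayment 777 million rupees: the counterparty is a bank, so public deposits are unchanged → 0.
Currency withdrawal 550 million rupees: non-bank counterparties' bank balances fall → −550M.
Net: 666 + 0 − 550 = +116 million.

+116 million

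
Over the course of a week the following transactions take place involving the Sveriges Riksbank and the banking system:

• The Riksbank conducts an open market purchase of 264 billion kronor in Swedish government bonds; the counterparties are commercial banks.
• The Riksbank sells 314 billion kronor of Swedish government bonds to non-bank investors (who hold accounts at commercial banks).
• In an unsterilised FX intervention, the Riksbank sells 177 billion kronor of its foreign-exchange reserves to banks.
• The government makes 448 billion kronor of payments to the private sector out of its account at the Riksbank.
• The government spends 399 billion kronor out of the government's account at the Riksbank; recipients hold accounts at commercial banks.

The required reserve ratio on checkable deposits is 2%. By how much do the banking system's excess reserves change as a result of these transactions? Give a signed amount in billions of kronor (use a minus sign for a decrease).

OMO purchase (from banks) 264 billion kronor: reserves +264B, deposits 0.
Asset sale (to non-banks) 314 billion kronor: reserves −314B, deposits −314B.
FX sale 177 billion kronor: reserves −177B, deposits 0.
Government spending 448 billion kronor: reserves +448B, deposits +448B.
Government spending 399 billion kronor: reserves +399B, deposits +399B.
Totals: Δreserves = +620B, Δdeposits = +533B.
Δrequired reserves = 2% × +533B = +10.66B.
Δexcess reserves = Δreserves − Δrequired = +620B − (+10.66B) = +609.34 billion.

+609.34 billion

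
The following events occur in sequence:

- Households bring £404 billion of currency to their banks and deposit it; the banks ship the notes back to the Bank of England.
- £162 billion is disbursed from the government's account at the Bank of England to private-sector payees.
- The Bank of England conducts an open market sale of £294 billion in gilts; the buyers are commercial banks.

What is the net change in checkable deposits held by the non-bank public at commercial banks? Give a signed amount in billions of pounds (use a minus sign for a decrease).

Bank of England balance sheet:
  Assets:      Securities −£294B
  Liabilities: Bank reserves +£272B, Currency in circulation −£404B, Government deposits −£162B
Commercial banking system:
  Assets:      Reserves at CB +£272B, Securities +£294B
  Liabilities: Checkable deposits +£566B
So the change in checkable deposits held by the non-bank public at commercial banks is +£566 billion.

+£566 billion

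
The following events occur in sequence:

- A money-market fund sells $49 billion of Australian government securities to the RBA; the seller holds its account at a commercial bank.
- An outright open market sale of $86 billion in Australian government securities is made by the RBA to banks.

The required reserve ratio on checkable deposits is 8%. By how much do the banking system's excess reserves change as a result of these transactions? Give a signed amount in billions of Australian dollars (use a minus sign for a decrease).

Asset purchase (from non-banks) $49 billion: reserves +$49B, deposits +$49B.
OMO sale (to banks) $86 billion: reserves −$86B, deposits 0.
Totals: Δreserves = −$37B, Δdeposits = +$49B.
Δrequired reserves = 8% × +$49B = +$3.92B.
Δexcess reserves = Δreserves − Δrequired = −$37B − (+$3.92B) = -$40.92 billion.

-$40.92 billion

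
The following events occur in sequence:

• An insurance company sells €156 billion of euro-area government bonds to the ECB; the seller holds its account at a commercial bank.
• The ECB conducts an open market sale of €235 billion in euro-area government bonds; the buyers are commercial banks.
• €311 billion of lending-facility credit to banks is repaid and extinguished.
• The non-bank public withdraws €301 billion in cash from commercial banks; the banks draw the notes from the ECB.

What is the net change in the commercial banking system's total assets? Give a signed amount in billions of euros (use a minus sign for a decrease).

-€456 billion

Asset purchase (from non-banks) €156 billion: bank balance sheets expand → +€156B.
OMO sale (to banks) €235 billion: just an asset swap on bank balance sheets → 0.
Discount-window repayment €311 billion: bank balance sheets shrink → −€311B.
Currency withdrawal €301 billion: bank balance sheets shrink → −€301B.
Net: 156 + 0 − 311 − 301 = -€456 billion.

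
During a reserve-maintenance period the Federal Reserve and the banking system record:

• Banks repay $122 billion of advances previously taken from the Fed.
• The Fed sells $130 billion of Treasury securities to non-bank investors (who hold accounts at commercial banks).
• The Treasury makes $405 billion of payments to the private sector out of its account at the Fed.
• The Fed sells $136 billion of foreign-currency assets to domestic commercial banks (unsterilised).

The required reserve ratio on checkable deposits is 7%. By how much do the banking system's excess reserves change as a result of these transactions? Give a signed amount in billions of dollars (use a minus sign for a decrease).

Discount-window repayment $122 billion: reserves −$122B, deposits 0.
Asset sale (to non-banks) $130 billion: reserves −$130B, deposits −$130B.
Government spending $405 billion: reserves +$405B, deposits +$405B.
FX sale $136 billion: reserves −$136B, deposits 0.
Totals: Δreserves = +$17B, Δdeposits = +$275B.
Δrequired reserves = 7% × +$275B = +$19.25B.
Δexcess reserves = Δreserves − Δrequired = +$17B − (+$19.25B) = -$2.25 billion.

-$2.25 billion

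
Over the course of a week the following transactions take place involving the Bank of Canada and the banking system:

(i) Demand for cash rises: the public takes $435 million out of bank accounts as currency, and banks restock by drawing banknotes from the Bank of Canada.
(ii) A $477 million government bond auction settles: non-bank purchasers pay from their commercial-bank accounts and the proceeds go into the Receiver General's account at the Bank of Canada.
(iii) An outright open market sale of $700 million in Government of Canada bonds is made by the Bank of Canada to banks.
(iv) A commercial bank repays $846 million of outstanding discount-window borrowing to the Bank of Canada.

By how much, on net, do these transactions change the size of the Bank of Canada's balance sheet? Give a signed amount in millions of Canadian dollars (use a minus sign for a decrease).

-$1546 million

Bank of Canada balance sheet:
  Assets:      Securities −$700M, Loans to banks −$846M
  Liabilities: Bank reserves −$2458M, Currency in circulation +$435M, Government deposits +$477M
Commercial banking system:
  Assets:      Reserves at CB −$2458M, Securities +$700M
  Liabilities: Checkable deposits −$912M, Borrowings from CB −$846M
Change in total Bank of Canada assets = -$1546 million.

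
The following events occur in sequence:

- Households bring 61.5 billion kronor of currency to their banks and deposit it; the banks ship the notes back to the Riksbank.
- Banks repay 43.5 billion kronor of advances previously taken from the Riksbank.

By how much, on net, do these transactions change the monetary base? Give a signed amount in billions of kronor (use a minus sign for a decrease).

-43.5 billion

Currency deposit 61.5 billion kronor: just a shift between currency and reserves — both are base money → 0.
Discount-window repayment 43.5 billion kronor: Riksbank balance sheet contracts → −43.5B.
Net: 0 − 43.5 = -43.5 billion.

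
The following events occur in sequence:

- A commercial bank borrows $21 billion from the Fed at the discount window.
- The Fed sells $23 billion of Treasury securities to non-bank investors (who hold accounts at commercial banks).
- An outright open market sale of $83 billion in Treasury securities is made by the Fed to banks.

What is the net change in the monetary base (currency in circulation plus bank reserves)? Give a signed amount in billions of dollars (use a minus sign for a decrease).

-$85 billion

Fed balance sheet:
  Assets:      Securities −$106B, Loans to banks +$21B
  Liabilities: Bank reserves −$85B
Monetary base = currency + reserves: 0 + (−$85B) = -$85 billion.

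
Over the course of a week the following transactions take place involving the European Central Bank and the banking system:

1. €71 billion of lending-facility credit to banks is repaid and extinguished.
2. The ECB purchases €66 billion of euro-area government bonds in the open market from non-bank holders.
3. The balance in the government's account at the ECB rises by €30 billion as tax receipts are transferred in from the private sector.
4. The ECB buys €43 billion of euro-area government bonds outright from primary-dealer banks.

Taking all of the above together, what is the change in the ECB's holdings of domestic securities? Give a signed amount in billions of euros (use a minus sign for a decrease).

ECB balance sheet:
  Assets:      Securities +€109B, Loans to banks −€71B
  Liabilities: Bank reserves +€8B, Government deposits +€30B
Commercial banking system:
  Assets:      Reserves at CB +€8B, Securities −€43B
  Liabilities: Checkable deposits +€36B, Borrowings from CB −€71B
So the change in the ECB's holdings of domestic securities is +€109 billion.

+€109 billion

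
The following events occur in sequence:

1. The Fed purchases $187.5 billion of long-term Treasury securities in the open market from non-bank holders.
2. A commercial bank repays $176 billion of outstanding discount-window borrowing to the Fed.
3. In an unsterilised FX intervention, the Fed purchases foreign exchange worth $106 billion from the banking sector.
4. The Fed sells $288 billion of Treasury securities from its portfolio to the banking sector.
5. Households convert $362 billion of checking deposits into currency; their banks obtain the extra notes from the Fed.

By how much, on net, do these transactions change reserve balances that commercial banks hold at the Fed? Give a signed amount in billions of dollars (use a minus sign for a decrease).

Asset purchase (from non-banks) $187.5 billion: the Fed pays by crediting reserve accounts → +$187.5B.
Discount-window repayment $176 billion: repayment is debited from reserves → −$176B.
FX purchase $106 billion: the Fed pays by crediting reserve accounts → +$106B.
OMO sale (to banks) $288 billion: the buying banks pay out of their reserve balances → −$288B.
Currency withdrawal $362 billion: banks swap reserves for currency → −$362B.
Net: 187.5 − 176 + 106 − 288 − 362 = -$532.5 billion.

-$532.5 billion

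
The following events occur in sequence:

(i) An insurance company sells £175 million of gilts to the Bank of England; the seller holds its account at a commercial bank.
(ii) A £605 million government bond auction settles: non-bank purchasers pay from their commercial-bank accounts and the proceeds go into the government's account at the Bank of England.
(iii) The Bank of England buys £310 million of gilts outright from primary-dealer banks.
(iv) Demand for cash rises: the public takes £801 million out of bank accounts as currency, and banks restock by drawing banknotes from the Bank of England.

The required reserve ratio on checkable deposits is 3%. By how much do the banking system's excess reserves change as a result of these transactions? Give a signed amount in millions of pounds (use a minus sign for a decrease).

Asset purchase (from non-banks) £175 million: reserves +£175M, deposits +£175M.
Government account inflow £605 million: reserves −£605M, deposits −£605M.
OMO purchase (from banks) £310 million: reserves +£310M, deposits 0.
Currency withdrawal £801 million: reserves −£801M, deposits −£801M.
Totals: Δreserves = −£921M, Δdeposits = −£1231M.
Δrequired reserves = 3% × −£1231M = −£36.93M.
Δexcess reserves = Δreserves − Δrequired = −£921M − (−£36.93M) = -£884.07 million.

-£884.07 million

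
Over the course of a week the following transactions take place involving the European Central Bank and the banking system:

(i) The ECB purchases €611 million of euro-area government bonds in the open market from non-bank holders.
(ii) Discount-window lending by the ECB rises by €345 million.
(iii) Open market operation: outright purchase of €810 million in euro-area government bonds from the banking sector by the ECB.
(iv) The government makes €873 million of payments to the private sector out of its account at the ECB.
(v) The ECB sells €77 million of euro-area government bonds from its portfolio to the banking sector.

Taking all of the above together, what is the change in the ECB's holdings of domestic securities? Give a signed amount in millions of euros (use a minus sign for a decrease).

+€1344 million

Asset purchase (from non-banks) €611 million: securities added to the ECB's portfolio → +€611M.
Discount-window loan €345 million: the ECB's securities portfolio is untouched → 0.
OMO purchase (from banks) €810 million: securities added to the ECB's portfolio → +€810M.
Government spending €873 million: the ECB's securities portfolio is untouched → 0.
OMO sale (to banks) €77 million: securities removed from the ECB's portfolio → −€77M.
Net: 611 + 0 + 810 + 0 − 77 = +€1344 million.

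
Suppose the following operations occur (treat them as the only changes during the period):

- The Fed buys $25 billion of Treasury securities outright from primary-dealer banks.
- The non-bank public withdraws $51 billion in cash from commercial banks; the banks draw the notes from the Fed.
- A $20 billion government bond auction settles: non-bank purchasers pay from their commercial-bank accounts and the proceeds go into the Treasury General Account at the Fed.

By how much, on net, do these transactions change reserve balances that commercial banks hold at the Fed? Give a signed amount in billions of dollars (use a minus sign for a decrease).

-$46 billion

OMO purchase (from banks) $25 billion: the Fed pays by crediting reserve accounts → +$25B.
Currency withdrawal $51 billion: banks swap reserves for currency → −$51B.
Government account inflow $20 billion: funds move from bank reserves into the government account → −$20B.
Net: 25 − 51 − 20 = -$46 billion.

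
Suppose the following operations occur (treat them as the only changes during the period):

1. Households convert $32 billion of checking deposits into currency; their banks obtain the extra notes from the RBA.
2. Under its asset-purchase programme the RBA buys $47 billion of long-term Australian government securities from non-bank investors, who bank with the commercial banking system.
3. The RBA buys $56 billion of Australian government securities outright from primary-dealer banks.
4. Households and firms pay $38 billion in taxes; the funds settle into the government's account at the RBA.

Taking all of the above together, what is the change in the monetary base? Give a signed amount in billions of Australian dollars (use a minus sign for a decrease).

+$65 billion

RBA balance sheet:
  Assets:      Securities +$103B
  Liabilities: Bank reserves +$33B, Currency in circulation +$32B, Government deposits +$38B
Monetary base = currency + reserves: +$32B + (+$33B) = +$65 billion.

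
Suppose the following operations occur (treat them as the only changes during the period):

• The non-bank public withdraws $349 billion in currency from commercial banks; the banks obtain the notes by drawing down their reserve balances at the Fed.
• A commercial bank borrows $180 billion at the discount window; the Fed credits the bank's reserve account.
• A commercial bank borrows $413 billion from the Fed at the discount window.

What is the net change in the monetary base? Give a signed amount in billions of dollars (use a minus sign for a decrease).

Fed balance sheet:
  Assets:      Loans to banks +$593B
  Liabilities: Bank reserves +$244B, Currency in circulation +$349B
Commercial banking system:
  Assets:      Reserves at CB +$244B
  Liabilities: Checkable deposits −$349B, Borrowings from CB +$593B
Monetary base = currency + reserves: +$349B + (+$244B) = +$593 billion.

+$593 billion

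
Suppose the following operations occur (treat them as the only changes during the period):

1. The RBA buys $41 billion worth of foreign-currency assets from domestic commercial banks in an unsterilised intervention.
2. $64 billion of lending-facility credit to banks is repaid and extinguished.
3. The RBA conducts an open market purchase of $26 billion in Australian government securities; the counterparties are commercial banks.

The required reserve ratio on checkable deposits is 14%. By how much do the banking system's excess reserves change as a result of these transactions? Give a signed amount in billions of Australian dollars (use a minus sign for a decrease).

+$3 billion

FX purchase $41 billion: reserves +$41B, deposits 0.
Discount-window repayment $64 billion: reserves −$64B, deposits 0.
OMO purchase (from banks) $26 billion: reserves +$26B, deposits 0.
Totals: Δreserves = +$3B, Δdeposits = 0.
Δrequired reserves = 14% × 0 = 0.
Δexcess reserves = Δreserves − Δrequired = +$3B − (0) = +$3 billion.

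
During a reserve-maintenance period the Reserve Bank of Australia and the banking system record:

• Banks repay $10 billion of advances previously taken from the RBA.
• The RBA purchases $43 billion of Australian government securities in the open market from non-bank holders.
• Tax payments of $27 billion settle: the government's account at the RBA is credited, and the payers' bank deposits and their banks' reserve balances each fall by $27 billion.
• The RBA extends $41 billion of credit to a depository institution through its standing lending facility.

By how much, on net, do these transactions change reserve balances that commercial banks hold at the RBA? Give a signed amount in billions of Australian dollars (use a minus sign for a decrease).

Discount-window repayment $10 billion: repayment is debited from reserves → −$10B.
Asset purchase (from non-banks) $43 billion: the RBA pays by crediting reserve accounts → +$43B.
Government account inflow $27 billion: funds move from bank reserves into the government account → −$27B.
Discount-window loan $41 billion: the loan is credited to the bank's reserve account → +$41B.
Net: −10 + 43 − 27 + 41 = +$47 billion.

+$47 billion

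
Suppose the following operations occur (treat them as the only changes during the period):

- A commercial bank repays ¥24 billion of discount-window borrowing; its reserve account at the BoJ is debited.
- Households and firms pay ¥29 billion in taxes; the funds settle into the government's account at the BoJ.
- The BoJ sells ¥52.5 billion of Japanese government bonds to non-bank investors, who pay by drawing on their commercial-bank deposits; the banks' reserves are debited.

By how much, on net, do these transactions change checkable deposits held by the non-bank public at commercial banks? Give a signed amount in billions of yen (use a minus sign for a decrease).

-¥81.5 billion

BoJ balance sheet:
  Assets:      Securities −¥52.5B, Loans to banks −¥24B
  Liabilities: Bank reserves −¥105.5B, Government deposits +¥29B
Commercial banking system:
  Assets:      Reserves at CB −¥105.5B
  Liabilities: Checkable deposits −¥81.5B, Borrowings from CB −¥24B
So the change in checkable deposits held by the non-bank public at commercial banks is -¥81.5 billion.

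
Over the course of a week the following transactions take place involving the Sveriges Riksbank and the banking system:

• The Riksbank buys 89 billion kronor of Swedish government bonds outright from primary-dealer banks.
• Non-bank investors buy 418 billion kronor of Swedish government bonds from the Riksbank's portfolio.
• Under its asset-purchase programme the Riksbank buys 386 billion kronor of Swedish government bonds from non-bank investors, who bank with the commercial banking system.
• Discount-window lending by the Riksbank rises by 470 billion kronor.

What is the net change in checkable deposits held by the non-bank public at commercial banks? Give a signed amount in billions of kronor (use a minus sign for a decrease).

Riksbank balance sheet:
  Assets:      Securities +57B, Loans to banks +470B
  Liabilities: Bank reserves +527B
Commercial banking system:
  Assets:      Reserves at CB +527B, Securities −89B
  Liabilities: Checkable deposits −32B, Borrowings from CB +470B
So the change in checkable deposits held by the non-bank public at commercial banks is -32 billion.

-32 billion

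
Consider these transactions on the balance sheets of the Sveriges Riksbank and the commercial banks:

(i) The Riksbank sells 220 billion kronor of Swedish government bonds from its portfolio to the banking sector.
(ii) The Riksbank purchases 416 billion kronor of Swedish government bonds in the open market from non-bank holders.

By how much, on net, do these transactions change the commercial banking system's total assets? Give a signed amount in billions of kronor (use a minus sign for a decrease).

+416 billion

Riksbank balance sheet:
  Assets:      Securities +196B
  Liabilities: Bank reserves +196B
Commercial banking system:
  Assets:      Reserves at CB +196B, Securities +220B
  Liabilities: Checkable deposits +416B
Change in total bank assets = +416 billion.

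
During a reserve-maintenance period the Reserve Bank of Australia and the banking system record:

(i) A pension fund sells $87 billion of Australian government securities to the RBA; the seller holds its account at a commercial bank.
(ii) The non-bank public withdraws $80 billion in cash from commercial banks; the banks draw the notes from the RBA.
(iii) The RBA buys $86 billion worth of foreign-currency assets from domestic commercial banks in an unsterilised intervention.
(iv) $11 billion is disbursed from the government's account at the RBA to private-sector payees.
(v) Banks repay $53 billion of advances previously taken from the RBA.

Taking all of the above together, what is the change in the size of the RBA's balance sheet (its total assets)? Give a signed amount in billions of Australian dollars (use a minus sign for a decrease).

+$120 billion

RBA balance sheet:
  Assets:      Securities +$87B, Loans to banks −$53B, Foreign assets +$86B
  Liabilities: Bank reserves +$51B, Currency in circulation +$80B, Government deposits −$11B
Commercial banking system:
  Assets:      Reserves at CB +$51B, Foreign assets −$86B
  Liabilities: Checkable deposits +$18B, Borrowings from CB −$53B
Change in total RBA assets = +$120 billion.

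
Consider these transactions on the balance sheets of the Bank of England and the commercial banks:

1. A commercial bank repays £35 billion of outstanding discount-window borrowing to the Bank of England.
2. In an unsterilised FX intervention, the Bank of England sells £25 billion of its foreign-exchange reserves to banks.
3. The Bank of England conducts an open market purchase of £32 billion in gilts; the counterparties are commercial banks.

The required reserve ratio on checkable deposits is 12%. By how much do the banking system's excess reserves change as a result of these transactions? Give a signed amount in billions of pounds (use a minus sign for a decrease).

-£28 billion

Discount-window repayment £35 billion: reserves −£35B, deposits 0.
FX sale £25 billion: reserves −£25B, deposits 0.
OMO purchase (from banks) £32 billion: reserves +£32B, deposits 0.
Totals: Δreserves = −£28B, Δdeposits = 0.
Δrequired reserves = 12% × 0 = 0.
Δexcess reserves = Δreserves − Δrequired = −£28B − (0) = -£28 billion.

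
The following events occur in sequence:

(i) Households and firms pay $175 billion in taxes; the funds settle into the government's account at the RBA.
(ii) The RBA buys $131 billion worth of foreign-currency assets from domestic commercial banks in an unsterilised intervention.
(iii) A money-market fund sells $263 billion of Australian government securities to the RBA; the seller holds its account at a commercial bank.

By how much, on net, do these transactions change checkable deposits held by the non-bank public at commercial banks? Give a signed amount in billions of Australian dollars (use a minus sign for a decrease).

+$88 billion

RBA balance sheet:
  Assets:      Securities +$263B, Foreign assets +$131B
  Liabilities: Bank reserves +$219B, Government deposits +$175B
Commercial banking system:
  Assets:      Reserves at CB +$219B, Foreign assets −$131B
  Liabilities: Checkable deposits +$88B
So the change in checkable deposits held by the non-bank public at commercial banks is +$88 billion.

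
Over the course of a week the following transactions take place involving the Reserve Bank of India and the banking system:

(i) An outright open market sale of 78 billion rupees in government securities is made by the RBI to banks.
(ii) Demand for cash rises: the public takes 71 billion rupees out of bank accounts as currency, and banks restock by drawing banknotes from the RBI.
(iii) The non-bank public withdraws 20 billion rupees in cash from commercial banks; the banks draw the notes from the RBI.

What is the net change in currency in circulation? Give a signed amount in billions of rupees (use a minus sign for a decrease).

RBI balance sheet:
  Assets:      Securities −78B
  Liabilities: Bank reserves −169B, Currency in circulation +91B
Commercial banking system:
  Assets:      Reserves at CB −169B, Securities +78B
  Liabilities: Checkable deposits −91B
So the change in currency in circulation is +91 billion.

+91 billion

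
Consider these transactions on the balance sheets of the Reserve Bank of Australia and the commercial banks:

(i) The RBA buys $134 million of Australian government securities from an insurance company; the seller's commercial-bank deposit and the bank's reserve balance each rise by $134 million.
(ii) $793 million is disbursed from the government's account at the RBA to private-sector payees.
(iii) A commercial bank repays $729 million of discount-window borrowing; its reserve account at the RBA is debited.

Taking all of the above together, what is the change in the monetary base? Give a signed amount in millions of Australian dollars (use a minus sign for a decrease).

+$198 million

RBA balance sheet:
  Assets:      Securities +$134M, Loans to banks −$729M
  Liabilities: Bank reserves +$198M, Government deposits −$793M
Monetary base = currency + reserves: 0 + (+$198M) = +$198 million.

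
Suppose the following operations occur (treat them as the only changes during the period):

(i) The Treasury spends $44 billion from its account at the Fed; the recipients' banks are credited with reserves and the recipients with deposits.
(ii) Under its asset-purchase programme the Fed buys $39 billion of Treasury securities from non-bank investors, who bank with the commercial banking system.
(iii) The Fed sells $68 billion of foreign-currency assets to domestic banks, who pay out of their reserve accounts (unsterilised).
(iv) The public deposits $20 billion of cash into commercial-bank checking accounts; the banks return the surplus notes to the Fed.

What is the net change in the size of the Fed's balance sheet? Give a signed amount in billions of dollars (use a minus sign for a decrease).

-$29 billion

Fed balance sheet:
  Assets:      Securities +$39B, Foreign assets −$68B
  Liabilities: Bank reserves +$35B, Currency in circulation −$20B, Government deposits −$44B
Change in total Fed assets = -$29 billion.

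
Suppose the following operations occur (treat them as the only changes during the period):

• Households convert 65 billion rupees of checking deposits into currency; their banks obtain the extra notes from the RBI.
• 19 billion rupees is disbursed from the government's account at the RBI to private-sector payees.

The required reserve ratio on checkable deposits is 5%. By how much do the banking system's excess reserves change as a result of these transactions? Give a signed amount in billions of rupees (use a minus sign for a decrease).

Currency withdrawal 65 billion rupees: reserves −65B, deposits −65B.
Government spending 19 billion rupees: reserves +19B, deposits +19B.
Totals: Δreserves = −46B, Δdeposits = −46B.
Δrequired reserves = 5% × −46B = −2.3B.
Δexcess reserves = Δreserves − Δrequired = −46B − (−2.3B) = -43.7 billion.

-43.7 billion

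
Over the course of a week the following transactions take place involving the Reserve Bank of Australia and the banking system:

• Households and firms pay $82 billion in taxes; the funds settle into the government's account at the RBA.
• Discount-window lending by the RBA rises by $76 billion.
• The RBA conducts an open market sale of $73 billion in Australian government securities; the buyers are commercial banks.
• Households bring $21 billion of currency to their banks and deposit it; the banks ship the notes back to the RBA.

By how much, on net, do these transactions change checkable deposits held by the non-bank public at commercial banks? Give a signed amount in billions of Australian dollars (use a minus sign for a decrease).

-$61 billion

Government account inflow $82 billion: non-bank counterparties' bank balances fall → −$82B.
Discount-window loan $76 billion: the counterparty is a bank, so public deposits are unchanged → 0.
OMO sale (to banks) $73 billion: the counterparty is a bank, so public deposits are unchanged → 0.
Currency deposit $21 billion: non-bank counterparties' bank balances rise → +$21B.
Net: −82 + 0 + 0 + 21 = -$61 billion.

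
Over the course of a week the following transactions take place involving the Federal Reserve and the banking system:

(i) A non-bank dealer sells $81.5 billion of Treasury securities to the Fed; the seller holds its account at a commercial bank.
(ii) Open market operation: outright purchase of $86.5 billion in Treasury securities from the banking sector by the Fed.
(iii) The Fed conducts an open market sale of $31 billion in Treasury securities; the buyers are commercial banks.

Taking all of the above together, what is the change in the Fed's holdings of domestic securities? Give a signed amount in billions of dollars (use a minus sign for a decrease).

Asset purchase (from non-banks) $81.5 billion: securities added to the Fed's portfolio → +$81.5B.
OMO purchase (from banks) $86.5 billion: securities added to the Fed's portfolio → +$86.5B.
OMO sale (to banks) $31 billion: securities removed from the Fed's portfolio → −$31B.
Net: 81.5 + 86.5 − 31 = +$137 billion.

+$137 billion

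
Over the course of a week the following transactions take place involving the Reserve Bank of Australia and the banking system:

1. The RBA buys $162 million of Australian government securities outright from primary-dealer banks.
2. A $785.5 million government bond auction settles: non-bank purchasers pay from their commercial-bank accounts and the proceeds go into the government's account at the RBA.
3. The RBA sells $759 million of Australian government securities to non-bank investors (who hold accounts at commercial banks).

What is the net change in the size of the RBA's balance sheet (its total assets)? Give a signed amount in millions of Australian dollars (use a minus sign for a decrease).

RBA balance sheet:
  Assets:      Securities −$597M
  Liabilities: Bank reserves −$1382.5M, Government deposits +$785.5M
Change in total RBA assets = -$597 million.

-$597 million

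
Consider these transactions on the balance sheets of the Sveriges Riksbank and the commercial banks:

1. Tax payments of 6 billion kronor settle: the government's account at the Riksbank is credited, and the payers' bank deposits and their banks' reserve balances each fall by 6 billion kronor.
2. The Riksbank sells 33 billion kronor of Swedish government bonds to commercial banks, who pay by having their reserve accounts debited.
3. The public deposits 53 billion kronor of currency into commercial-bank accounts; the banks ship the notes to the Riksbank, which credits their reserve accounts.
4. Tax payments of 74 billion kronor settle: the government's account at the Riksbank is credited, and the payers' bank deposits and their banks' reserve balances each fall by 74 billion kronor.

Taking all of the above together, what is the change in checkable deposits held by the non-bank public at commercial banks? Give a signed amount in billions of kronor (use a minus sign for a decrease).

-27 billion

Government account inflow 6 billion kronor: non-bank counterparties' bank balances fall → −6B.
OMO sale (to banks) 33 billion kronor: the counterparty is a bank, so public deposits are unchanged → 0.
Currency deposit 53 billion kronor: non-bank counterparties' bank balances rise → +53B.
Government account inflow 74 billion kronor: non-bank counterparties' bank balances fall → −74B.
Net: −6 + 0 + 53 − 74 = -27 billion.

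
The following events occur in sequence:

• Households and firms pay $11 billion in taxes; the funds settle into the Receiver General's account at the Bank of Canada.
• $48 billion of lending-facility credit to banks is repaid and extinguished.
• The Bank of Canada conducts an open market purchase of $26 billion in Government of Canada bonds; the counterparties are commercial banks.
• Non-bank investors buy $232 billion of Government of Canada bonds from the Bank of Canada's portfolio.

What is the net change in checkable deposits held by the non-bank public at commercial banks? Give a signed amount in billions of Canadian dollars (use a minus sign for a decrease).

Government account inflow $11 billion: non-bank counterparties' bank balances fall → −$11B.
Discount-window repayment $48 billion: the counterparty is a bank, so public deposits are unchanged → 0.
OMO purchase (from banks) $26 billion: the counterparty is a bank, so public deposits are unchanged → 0.
Asset sale (to non-banks) $232 billion: non-bank counterparties' bank balances fall → −$232B.
Net: −11 + 0 + 0 − 232 = -$243 billion.

-$243 billion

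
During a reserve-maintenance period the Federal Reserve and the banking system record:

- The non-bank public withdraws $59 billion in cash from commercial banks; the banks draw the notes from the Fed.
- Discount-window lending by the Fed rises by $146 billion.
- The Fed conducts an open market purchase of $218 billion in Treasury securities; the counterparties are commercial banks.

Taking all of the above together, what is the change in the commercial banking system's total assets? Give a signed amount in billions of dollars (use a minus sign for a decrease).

Currency withdrawal $59 billion: bank balance sheets shrink → −$59B.
Discount-window loan $146 billion: bank balance sheets expand → +$146B.
OMO purchase (from banks) $218 billion: just an asset swap on bank balance sheets → 0.
Net: −59 + 146 + 0 = +$87 billion.

+$87 billion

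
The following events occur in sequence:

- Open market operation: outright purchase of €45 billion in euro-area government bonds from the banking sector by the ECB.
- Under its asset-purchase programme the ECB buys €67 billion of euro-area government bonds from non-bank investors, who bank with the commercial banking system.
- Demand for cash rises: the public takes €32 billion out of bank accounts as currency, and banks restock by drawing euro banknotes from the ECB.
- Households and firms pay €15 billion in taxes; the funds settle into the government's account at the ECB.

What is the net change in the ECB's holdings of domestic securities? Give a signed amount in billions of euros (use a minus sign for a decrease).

+€112 billion

OMO purchase (from banks) €45 billion: securities added to the ECB's portfolio → +€45B.
Asset purchase (from non-banks) €67 billion: securities added to the ECB's portfolio → +€67B.
Currency withdrawal €32 billion: the ECB's securities portfolio is untouched → 0.
Government account inflow €15 billion: the ECB's securities portfolio is untouched → 0.
Net: 45 + 67 + 0 + 0 = +€112 billion.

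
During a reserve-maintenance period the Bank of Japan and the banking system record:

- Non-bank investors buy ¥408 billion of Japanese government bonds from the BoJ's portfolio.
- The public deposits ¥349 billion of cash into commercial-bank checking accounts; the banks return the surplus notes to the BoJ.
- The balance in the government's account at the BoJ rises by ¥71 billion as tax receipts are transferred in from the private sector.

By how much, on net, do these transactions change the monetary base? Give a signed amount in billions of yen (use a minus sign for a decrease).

-¥479 billion

BoJ balance sheet:
  Assets:      Securities −¥408B
  Liabilities: Bank reserves −¥130B, Currency in circulation −¥349B, Government deposits +¥71B
Commercial banking system:
  Assets:      Reserves at CB −¥130B
  Liabilities: Checkable deposits −¥130B
Monetary base = currency + reserves: −¥349B + (−¥130B) = -¥479 billion.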